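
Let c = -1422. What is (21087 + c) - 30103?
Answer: -10438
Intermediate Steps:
(21087 + c) - 30103 = (21087 - 1422) - 30103 = 19665 - 30103 = -10438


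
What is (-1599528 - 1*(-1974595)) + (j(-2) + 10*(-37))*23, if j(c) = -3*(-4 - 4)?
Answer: 367109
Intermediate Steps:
j(c) = 24 (j(c) = -3*(-8) = 24)
(-1599528 - 1*(-1974595)) + (j(-2) + 10*(-37))*23 = (-1599528 - 1*(-1974595)) + (24 + 10*(-37))*23 = (-1599528 + 1974595) + (24 - 370)*23 = 375067 - 346*23 = 375067 - 7958 = 367109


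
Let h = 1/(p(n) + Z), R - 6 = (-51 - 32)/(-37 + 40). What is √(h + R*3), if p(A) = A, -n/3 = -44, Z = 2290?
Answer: I*√381293038/2422 ≈ 8.0622*I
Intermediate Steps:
n = 132 (n = -3*(-44) = 132)
R = -65/3 (R = 6 + (-51 - 32)/(-37 + 40) = 6 - 83/3 = -65/3 ≈ -21.667)
h = 1/2422 (h = 1/(132 + 2290) = 1/2422 ≈ 0.00041288)
√(h + R*3) = √(1/2422 - 65/3*3) = √(1/2422 - 65) = √(-157429/2422) = I*√381293038/2422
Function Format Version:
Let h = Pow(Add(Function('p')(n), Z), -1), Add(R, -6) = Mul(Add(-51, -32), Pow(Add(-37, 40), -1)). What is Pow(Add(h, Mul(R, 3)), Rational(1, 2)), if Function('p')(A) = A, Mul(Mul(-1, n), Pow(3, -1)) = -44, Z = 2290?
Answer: Mul(Rational(1, 2422), I, Pow(381293038, Rational(1, 2))) ≈ Mul(8.0622, I)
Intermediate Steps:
n = 132 (n = Mul(-3, -44) = 132)
R = Rational(-65, 3) (R = Add(6, Mul(Add(-51, -32), Pow(Add(-37, 40), -1))) = Add(6, Mul(-83, Pow(3, -1))) = Add(6, Mul(-83, Rational(1, 3))) = Add(6, Rational(-83, 3)) = Rational(-65, 3) ≈ -21.667)
h = Rational(1, 2422) (h = Pow(Add(132, 2290), -1) = Pow(2422, -1) = Rational(1, 2422) ≈ 0.00041288)
Pow(Add(h, Mul(R, 3)), Rational(1, 2)) = Pow(Add(Rational(1, 2422), Mul(Rational(-65, 3), 3)), Rational(1, 2)) = Pow(Add(Rational(1, 2422), -65), Rational(1, 2)) = Pow(Rational(-157429, 2422), Rational(1, 2)) = Mul(Rational(1, 2422), I, Pow(381293038, Rational(1, 2)))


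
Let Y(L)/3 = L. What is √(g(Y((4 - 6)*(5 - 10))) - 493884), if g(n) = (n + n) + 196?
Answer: 2*I*√123407 ≈ 702.59*I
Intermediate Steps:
Y(L) = 3*L
g(n) = 196 + 2*n (g(n) = 2*n + 196 = 196 + 2*n)
√(g(Y((4 - 6)*(5 - 10))) - 493884) = √((196 + 2*(3*((4 - 6)*(5 - 10)))) - 493884) = √((196 + 2*(3*(-2*(-5)))) - 493884) = √((196 + 2*(3*10)) - 493884) = √((196 + 2*30) - 493884) = √((196 + 60) - 493884) = √(256 - 493884) = √(-493628) = 2*I*√123407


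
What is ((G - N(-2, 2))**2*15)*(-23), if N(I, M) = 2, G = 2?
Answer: 0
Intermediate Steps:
((G - N(-2, 2))**2*15)*(-23) = ((2 - 1*2)**2*15)*(-23) = ((2 - 2)**2*15)*(-23) = (0**2*15)*(-23) = (0*15)*(-23) = 0*(-23) = 0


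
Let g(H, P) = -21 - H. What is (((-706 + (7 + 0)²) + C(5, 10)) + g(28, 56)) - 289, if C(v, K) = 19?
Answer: -976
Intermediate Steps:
(((-706 + (7 + 0)²) + C(5, 10)) + g(28, 56)) - 289 = (((-706 + (7 + 0)²) + 19) + (-21 - 1*28)) - 289 = (((-706 + 7²) + 19) + (-21 - 28)) - 289 = (((-706 + 49) + 19) - 49) - 289 = ((-657 + 19) - 49) - 289 = (-638 - 49) - 289 = -687 - 289 = -976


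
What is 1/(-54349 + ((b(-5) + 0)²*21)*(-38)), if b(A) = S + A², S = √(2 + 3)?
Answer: -557089/302388103921 + 39900*√5/302388103921 ≈ -1.5473e-6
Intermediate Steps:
S = √5 ≈ 2.2361
b(A) = √5 + A²
1/(-54349 + ((b(-5) + 0)²*21)*(-38)) = 1/(-54349 + (((√5 + (-5)²) + 0)²*21)*(-38)) = 1/(-54349 + (((√5 + 25) + 0)²*21)*(-38)) = 1/(-54349 + (((25 + √5) + 0)²*21)*(-38)) = 1/(-54349 + ((25 + √5)²*21)*(-38)) = 1/(-54349 + (21*(25 + √5)²)*(-38)) = 1/(-54349 - 798*(25 + √5)²)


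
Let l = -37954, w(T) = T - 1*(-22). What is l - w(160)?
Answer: -38136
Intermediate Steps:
w(T) = 22 + T (w(T) = T + 22 = 22 + T)
l - w(160) = -37954 - (22 + 160) = -37954 - 1*182 = -37954 - 182 = -38136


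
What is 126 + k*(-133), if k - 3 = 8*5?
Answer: -5593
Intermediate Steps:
k = 43 (k = 3 + 8*5 = 3 + 40 = 43)
126 + k*(-133) = 126 + 43*(-133) = 126 - 5719 = -5593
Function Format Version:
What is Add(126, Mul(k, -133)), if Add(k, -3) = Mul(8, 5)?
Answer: -5593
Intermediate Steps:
k = 43 (k = Add(3, Mul(8, 5)) = Add(3, 40) = 43)
Add(126, Mul(k, -133)) = Add(126, Mul(43, -133)) = Add(126, -5719) = -5593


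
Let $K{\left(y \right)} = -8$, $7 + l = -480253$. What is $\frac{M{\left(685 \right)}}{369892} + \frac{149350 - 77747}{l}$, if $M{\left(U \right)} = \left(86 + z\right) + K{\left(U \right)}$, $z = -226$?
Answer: $- \frac{6639113839}{44411082980} \approx -0.14949$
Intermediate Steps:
$l = -480260$ ($l = -7 - 480253 = -480260$)
$M{\left(U \right)} = -148$ ($M{\left(U \right)} = \left(86 - 226\right) - 8 = -140 - 8 = -148$)
$\frac{M{\left(685 \right)}}{369892} + \frac{149350 - 77747}{l} = - \frac{148}{369892} + \frac{149350 - 77747}{-480260} = \left(-148\right) \frac{1}{369892} + \left(149350 - 77747\right) \left(- \frac{1}{480260}\right) = - \frac{37}{92473} + 71603 \left(- \frac{1}{480260}\right) = - \frac{37}{92473} - \frac{71603}{480260} = - \frac{6639113839}{44411082980}$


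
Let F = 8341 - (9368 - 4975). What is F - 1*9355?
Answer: -5407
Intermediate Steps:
F = 3948 (F = 8341 - 1*4393 = 8341 - 4393 = 3948)
F - 1*9355 = 3948 - 1*9355 = 3948 - 9355 = -5407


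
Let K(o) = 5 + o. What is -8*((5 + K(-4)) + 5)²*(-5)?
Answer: 4840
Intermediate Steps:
-8*((5 + K(-4)) + 5)²*(-5) = -8*((5 + (5 - 4)) + 5)²*(-5) = -8*((5 + 1) + 5)²*(-5) = -8*(6 + 5)²*(-5) = -8*11²*(-5) = -8*121*(-5) = -968*(-5) = 4840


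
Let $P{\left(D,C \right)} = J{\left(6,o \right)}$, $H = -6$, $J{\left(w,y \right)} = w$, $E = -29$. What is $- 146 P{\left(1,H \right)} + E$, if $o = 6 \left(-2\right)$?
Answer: $-905$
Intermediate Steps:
$o = -12$
$P{\left(D,C \right)} = 6$
$- 146 P{\left(1,H \right)} + E = \left(-146\right) 6 - 29 = -876 - 29 = -905$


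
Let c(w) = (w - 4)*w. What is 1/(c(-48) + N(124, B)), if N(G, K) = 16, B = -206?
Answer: 1/2512 ≈ 0.00039809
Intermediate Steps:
c(w) = w*(-4 + w) (c(w) = (-4 + w)*w = w*(-4 + w))
1/(c(-48) + N(124, B)) = 1/(-48*(-4 - 48) + 16) = 1/(-48*(-52) + 16) = 1/(2496 + 16) = 1/2512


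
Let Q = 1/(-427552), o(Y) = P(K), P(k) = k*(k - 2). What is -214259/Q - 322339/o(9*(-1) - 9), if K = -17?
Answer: 29589016739325/323 ≈ 9.1607e+10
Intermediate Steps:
P(k) = k*(-2 + k)
o(Y) = 323 (o(Y) = -17*(-2 - 17) = -17*(-19) = 323)
Q = -1/427552 ≈ -2.3389e-6
-214259/Q - 322339/o(9*(-1) - 9) = -214259/(-1/427552) - 322339/323 = -214259*(-427552) - 322339*1/323 = 91606863968 - 322339/323 = 29589016739325/323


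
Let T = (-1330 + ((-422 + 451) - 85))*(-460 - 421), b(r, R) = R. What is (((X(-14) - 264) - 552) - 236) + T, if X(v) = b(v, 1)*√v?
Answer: 1220014 + I*√14 ≈ 1.22e+6 + 3.7417*I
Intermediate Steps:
X(v) = √v (X(v) = 1*√v = √v)
T = 1221066 (T = (-1330 + (29 - 85))*(-881) = (-1330 - 56)*(-881) = -1386*(-881) = 1221066)
(((X(-14) - 264) - 552) - 236) + T = (((√(-14) - 264) - 552) - 236) + 1221066 = (((I*√14 - 264) - 552) - 236) + 1221066 = (((-264 + I*√14) - 552) - 236) + 1221066 = ((-816 + I*√14) - 236) + 1221066 = (-1052 + I*√14) + 1221066 = 1220014 + I*√14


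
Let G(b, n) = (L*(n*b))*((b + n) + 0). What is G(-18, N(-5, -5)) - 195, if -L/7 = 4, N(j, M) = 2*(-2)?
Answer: 44157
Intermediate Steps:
N(j, M) = -4
L = -28 (L = -7*4 = -28)
G(b, n) = -28*b*n*(b + n) (G(b, n) = (-28*n*b)*((b + n) + 0) = (-28*b*n)*(b + n) = -28*b*n*(b + n))
G(-18, N(-5, -5)) - 195 = -28*(-18)*(-4)*(-18 - 4) - 195 = -28*(-18)*(-4)*(-22) - 195 = 44352 - 195 = 44157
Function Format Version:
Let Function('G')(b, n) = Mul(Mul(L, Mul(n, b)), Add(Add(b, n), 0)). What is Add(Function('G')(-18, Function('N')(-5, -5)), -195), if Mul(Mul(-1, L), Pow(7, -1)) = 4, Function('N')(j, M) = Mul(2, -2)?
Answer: 44157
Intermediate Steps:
Function('N')(j, M) = -4
L = -28 (L = Mul(-7, 4) = -28)
Function('G')(b, n) = Mul(-28, b, n, Add(b, n)) (Function('G')(b, n) = Mul(Mul(-28, Mul(n, b)), Add(Add(b, n), 0)) = Mul(Mul(-28, Mul(b, n)), Add(b, n)) = Mul(Mul(-28, b, n), Add(b, n)) = Mul(-28, b, n, Add(b, n)))
Add(Function('G')(-18, Function('N')(-5, -5)), -195) = Add(Mul(-28, -18, -4, Add(-18, -4)), -195) = Add(Mul(-28, -18, -4, -22), -195) = Add(44352, -195) = 44157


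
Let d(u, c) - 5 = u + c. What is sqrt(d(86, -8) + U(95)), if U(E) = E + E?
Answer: sqrt(273) ≈ 16.523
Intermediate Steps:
U(E) = 2*E
d(u, c) = 5 + c + u (d(u, c) = 5 + (u + c) = 5 + (c + u) = 5 + c + u)
sqrt(d(86, -8) + U(95)) = sqrt((5 - 8 + 86) + 2*95) = sqrt(83 + 190) = sqrt(273)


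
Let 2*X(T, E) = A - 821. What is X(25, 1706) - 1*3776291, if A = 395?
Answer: -3776504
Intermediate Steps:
X(T, E) = -213 (X(T, E) = (395 - 821)/2 = (1/2)*(-426) = -213)
X(25, 1706) - 1*3776291 = -213 - 1*3776291 = -213 - 3776291 = -3776504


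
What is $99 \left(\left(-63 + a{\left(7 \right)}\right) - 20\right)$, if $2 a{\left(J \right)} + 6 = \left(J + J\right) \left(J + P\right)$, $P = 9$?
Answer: $2574$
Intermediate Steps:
$a{\left(J \right)} = -3 + J \left(9 + J\right)$ ($a{\left(J \right)} = -3 + \frac{\left(J + J\right) \left(J + 9\right)}{2} = -3 + \frac{2 J \left(9 + J\right)}{2} = -3 + J \left(9 + J\right)$)
$99 \left(\left(-63 + a{\left(7 \right)}\right) - 20\right) = 99 \left(\left(-63 + \left(-3 + 7^{2} + 9 \cdot 7\right)\right) - 20\right) = 99 \left(\left(-63 + \left(-3 + 49 + 63\right)\right) - 20\right) = 99 \left(\left(-63 + 109\right) - 20\right) = 99 \left(46 - 20\right) = 99 \cdot 26 = 2574$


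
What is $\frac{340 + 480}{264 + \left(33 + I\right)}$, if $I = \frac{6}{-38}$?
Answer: $\frac{779}{282} \approx 2.7624$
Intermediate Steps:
$I = - \frac{3}{19}$ ($I = 6 \left(- \frac{1}{38}\right) = - \frac{3}{19} \approx -0.15789$)
$\frac{340 + 480}{264 + \left(33 + I\right)} = \frac{340 + 480}{264 + \left(33 - \frac{3}{19}\right)} = \frac{820}{264 + \frac{624}{19}} = \frac{820}{\frac{5640}{19}} = 820 \cdot \frac{19}{5640} = \frac{779}{282}$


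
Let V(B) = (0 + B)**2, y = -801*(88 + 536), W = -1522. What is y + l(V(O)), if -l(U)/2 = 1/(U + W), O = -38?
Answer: -19493135/39 ≈ -4.9982e+5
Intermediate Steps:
y = -499824 (y = -801*624 = -499824)
V(B) = B**2
l(U) = -2/(-1522 + U) (l(U) = -2/(U - 1522) = -2/(-1522 + U))
y + l(V(O)) = -499824 - 2/(-1522 + (-38)**2) = -499824 - 2/(-1522 + 1444) = -499824 - 2/(-78) = -499824 - 2*(-1/78) = -499824 + 1/39 = -19493135/39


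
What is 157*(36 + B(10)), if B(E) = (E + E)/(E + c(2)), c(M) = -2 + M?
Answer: 5966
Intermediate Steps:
B(E) = 2 (B(E) = (E + E)/(E + (-2 + 2)) = (2*E)/(E + 0) = (2*E)/E = 2)
157*(36 + B(10)) = 157*(36 + 2) = 157*38 = 5966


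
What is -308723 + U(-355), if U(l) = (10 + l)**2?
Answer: -189698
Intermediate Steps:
-308723 + U(-355) = -308723 + (10 - 355)**2 = -308723 + (-345)**2 = -308723 + 119025 = -189698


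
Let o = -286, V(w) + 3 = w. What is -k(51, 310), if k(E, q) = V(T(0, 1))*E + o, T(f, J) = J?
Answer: 388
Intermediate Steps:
V(w) = -3 + w
k(E, q) = -286 - 2*E (k(E, q) = (-3 + 1)*E - 286 = -2*E - 286 = -286 - 2*E)
-k(51, 310) = -(-286 - 2*51) = -(-286 - 102) = -1*(-388) = 388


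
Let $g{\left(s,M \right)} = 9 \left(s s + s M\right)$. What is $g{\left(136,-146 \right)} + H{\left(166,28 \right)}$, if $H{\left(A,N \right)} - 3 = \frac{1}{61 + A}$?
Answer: $- \frac{2777798}{227} \approx -12237.0$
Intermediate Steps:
$g{\left(s,M \right)} = 9 s^{2} + 9 M s$ ($g{\left(s,M \right)} = 9 \left(s^{2} + M s\right) = 9 s^{2} + 9 M s$)
$H{\left(A,N \right)} = 3 + \frac{1}{61 + A}$
$g{\left(136,-146 \right)} + H{\left(166,28 \right)} = 9 \cdot 136 \left(-146 + 136\right) + \frac{184 + 3 \cdot 166}{61 + 166} = 9 \cdot 136 \left(-10\right) + \frac{184 + 498}{227} = -12240 + \frac{1}{227} \cdot 682 = -12240 + \frac{682}{227} = - \frac{2777798}{227}$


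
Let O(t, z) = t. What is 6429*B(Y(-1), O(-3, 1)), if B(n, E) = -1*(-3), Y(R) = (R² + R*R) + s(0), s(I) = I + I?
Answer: 19287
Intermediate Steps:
s(I) = 2*I
Y(R) = 2*R² (Y(R) = (R² + R*R) + 2*0 = (R² + R²) + 0 = 2*R² + 0 = 2*R²)
B(n, E) = 3
6429*B(Y(-1), O(-3, 1)) = 6429*3 = 19287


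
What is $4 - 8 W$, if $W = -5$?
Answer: $44$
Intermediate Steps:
$4 - 8 W = 4 - -40 = 4 + 40 = 44$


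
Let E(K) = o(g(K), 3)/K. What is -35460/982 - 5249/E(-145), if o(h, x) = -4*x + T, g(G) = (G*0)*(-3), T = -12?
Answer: -374128075/11784 ≈ -31749.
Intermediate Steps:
g(G) = 0 (g(G) = 0*(-3) = 0)
o(h, x) = -12 - 4*x (o(h, x) = -4*x - 12 = -12 - 4*x)
E(K) = -24/K (E(K) = (-12 - 4*3)/K = (-12 - 12)/K = -24/K)
-35460/982 - 5249/E(-145) = -35460/982 - 5249/((-24/(-145))) = -35460*1/982 - 5249/((-24*(-1/145))) = -17730/491 - 5249/24/145 = -17730/491 - 5249*145/24 = -17730/491 - 761105/24 = -374128075/11784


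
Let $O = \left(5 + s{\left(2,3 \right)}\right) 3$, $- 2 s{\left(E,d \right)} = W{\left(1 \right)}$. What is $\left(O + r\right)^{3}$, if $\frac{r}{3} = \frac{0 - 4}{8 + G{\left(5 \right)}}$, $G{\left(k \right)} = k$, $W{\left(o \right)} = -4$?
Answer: $\frac{17779581}{2197} \approx 8092.7$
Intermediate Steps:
$s{\left(E,d \right)} = 2$ ($s{\left(E,d \right)} = \left(- \frac{1}{2}\right) \left(-4\right) = 2$)
$r = - \frac{12}{13}$ ($r = 3 \frac{0 - 4}{8 + 5} = 3 \left(- \frac{4}{13}\right) = - \frac{12}{13} \approx -0.92308$)
$O = 21$ ($O = \left(5 + 2\right) 3 = 7 \cdot 3 = 21$)
$\left(O + r\right)^{3} = \left(21 - \frac{12}{13}\right)^{3} = \left(\frac{261}{13}\right)^{3} = \frac{17779581}{2197}$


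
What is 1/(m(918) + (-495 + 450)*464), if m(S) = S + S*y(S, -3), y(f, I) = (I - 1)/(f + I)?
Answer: -305/6089634 ≈ -5.0085e-5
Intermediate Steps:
y(f, I) = (-1 + I)/(I + f)
m(S) = S - 4*S/(-3 + S) (m(S) = S + S*((-1 - 3)/(-3 + S)) = S + S*(-4/(-3 + S)) = S - 4*S/(-3 + S))
1/(m(918) + (-495 + 450)*464) = 1/(918*(-7 + 918)/(-3 + 918) + (-495 + 450)*464) = 1/(918*911/915 - 45*464) = 1/(918*(1/915)*911 - 20880) = 1/(278766/305 - 20880) = 1/(-6089634/305) = -305/6089634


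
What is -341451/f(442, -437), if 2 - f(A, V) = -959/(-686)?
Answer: -33462198/59 ≈ -5.6716e+5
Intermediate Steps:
f(A, V) = 59/98 (f(A, V) = 2 - (-959)/(-686) = 2 - (-959)*(-1)/686 = 2 - 1*137/98 = 2 - 137/98 = 59/98)
-341451/f(442, -437) = -341451/59/98 = -341451*98/59 = -33462198/59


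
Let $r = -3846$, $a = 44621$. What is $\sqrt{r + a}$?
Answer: $5 \sqrt{1631} \approx 201.93$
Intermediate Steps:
$\sqrt{r + a} = \sqrt{-3846 + 44621} = \sqrt{40775} = 5 \sqrt{1631}$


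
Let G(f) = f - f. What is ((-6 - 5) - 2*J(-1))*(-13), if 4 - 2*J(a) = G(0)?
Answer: 195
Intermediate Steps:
G(f) = 0
J(a) = 2 (J(a) = 2 - ½*0 = 2 + 0 = 2)
((-6 - 5) - 2*J(-1))*(-13) = ((-6 - 5) - 2*2)*(-13) = (-11 - 4)*(-13) = -15*(-13) = 195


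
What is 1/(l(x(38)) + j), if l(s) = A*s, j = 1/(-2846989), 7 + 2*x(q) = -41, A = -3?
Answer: 2846989/204983207 ≈ 0.013889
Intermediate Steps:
x(q) = -24 (x(q) = -7/2 + (½)*(-41) = -7/2 - 41/2 = -24)
j = -1/2846989 ≈ -3.5125e-7
l(s) = -3*s
1/(l(x(38)) + j) = 1/(-3*(-24) - 1/2846989) = 1/(72 - 1/2846989) = 1/(204983207/2846989) = 2846989/204983207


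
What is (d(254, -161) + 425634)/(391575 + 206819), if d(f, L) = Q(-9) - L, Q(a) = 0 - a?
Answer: 212902/299197 ≈ 0.71158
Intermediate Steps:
Q(a) = -a
d(f, L) = 9 - L (d(f, L) = -1*(-9) - L = 9 - L)
(d(254, -161) + 425634)/(391575 + 206819) = ((9 - 1*(-161)) + 425634)/(391575 + 206819) = ((9 + 161) + 425634)/598394 = (170 + 425634)*(1/598394) = 425804*(1/598394) = 212902/299197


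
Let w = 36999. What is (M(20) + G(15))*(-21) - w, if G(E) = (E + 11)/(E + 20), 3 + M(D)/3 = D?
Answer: -190428/5 ≈ -38086.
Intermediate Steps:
M(D) = -9 + 3*D
G(E) = (11 + E)/(20 + E)
(M(20) + G(15))*(-21) - w = ((-9 + 3*20) + (11 + 15)/(20 + 15))*(-21) - 1*36999 = ((-9 + 60) + 26/35)*(-21) - 36999 = (51 + (1/35)*26)*(-21) - 36999 = (51 + 26/35)*(-21) - 36999 = (1811/35)*(-21) - 36999 = -5433/5 - 36999 = -190428/5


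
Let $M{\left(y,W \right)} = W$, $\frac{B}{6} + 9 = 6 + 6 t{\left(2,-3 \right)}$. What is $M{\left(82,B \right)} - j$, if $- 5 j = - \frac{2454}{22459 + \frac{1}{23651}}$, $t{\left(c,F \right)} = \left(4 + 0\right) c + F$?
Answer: $\frac{71699331091}{442648175} \approx 161.98$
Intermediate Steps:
$t{\left(c,F \right)} = F + 4 c$ ($t{\left(c,F \right)} = 4 c + F = F + 4 c$)
$B = 162$ ($B = -54 + 6 \left(6 + 6 \left(-3 + 4 \cdot 2\right)\right) = -54 + 6 \left(6 + 6 \left(-3 + 8\right)\right) = -54 + 6 \left(6 + 6 \cdot 5\right) = -54 + 6 \left(6 + 30\right) = -54 + 6 \cdot 36 = -54 + 216 = 162$)
$j = \frac{9673259}{442648175}$ ($j = - \frac{\left(-2454\right) \frac{1}{22459 + \frac{1}{23651}}}{5} = - \frac{\left(-2454\right) \frac{1}{\frac{531177810}{23651}}}{5} = - \frac{\left(-2454\right) \frac{23651}{531177810}}{5} = \left(- \frac{1}{5}\right) \left(- \frac{9673259}{88529635}\right) = \frac{9673259}{442648175} \approx 0.021853$)
$M{\left(82,B \right)} - j = 162 - \frac{9673259}{442648175} = \frac{71699331091}{442648175}$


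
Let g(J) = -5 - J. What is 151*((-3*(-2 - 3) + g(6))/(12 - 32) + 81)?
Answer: 61004/5 ≈ 12201.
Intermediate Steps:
151*((-3*(-2 - 3) + g(6))/(12 - 32) + 81) = 151*((-3*(-2 - 3) + (-5 - 1*6))/(12 - 32) + 81) = 151*((-3*(-5) + (-5 - 6))/(-20) + 81) = 151*((15 - 11)*(-1/20) + 81) = 151*(4*(-1/20) + 81) = 151*(-⅕ + 81) = 151*(404/5) = 61004/5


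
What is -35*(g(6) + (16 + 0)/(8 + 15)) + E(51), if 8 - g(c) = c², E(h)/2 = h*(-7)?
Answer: 5558/23 ≈ 241.65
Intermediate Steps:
E(h) = -14*h (E(h) = 2*(h*(-7)) = 2*(-7*h) = -14*h)
g(c) = 8 - c²
-35*(g(6) + (16 + 0)/(8 + 15)) + E(51) = -35*((8 - 1*6²) + (16 + 0)/(8 + 15)) - 14*51 = -35*((8 - 1*36) + 16/23) - 714 = -35*((8 - 36) + 16*(1/23)) - 714 = -35*(-28 + 16/23) - 714 = -35*(-628/23) - 714 = 21980/23 - 714 = 5558/23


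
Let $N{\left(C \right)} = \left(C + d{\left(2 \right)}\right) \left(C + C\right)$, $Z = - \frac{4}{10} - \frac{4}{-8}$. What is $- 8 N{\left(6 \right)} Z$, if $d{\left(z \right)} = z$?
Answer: $- \frac{384}{5} \approx -76.8$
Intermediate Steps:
$Z = \frac{1}{10}$ ($Z = \left(-4\right) \frac{1}{10} - - \frac{1}{2} = - \frac{2}{5} + \frac{1}{2} = \frac{1}{10} \approx 0.1$)
$N{\left(C \right)} = 2 C \left(2 + C\right)$ ($N{\left(C \right)} = \left(C + 2\right) \left(C + C\right) = \left(2 + C\right) 2 C = 2 C \left(2 + C\right)$)
$- 8 N{\left(6 \right)} Z = - 8 \cdot 2 \cdot 6 \left(2 + 6\right) \frac{1}{10} = - 8 \cdot 2 \cdot 6 \cdot 8 \cdot \frac{1}{10} = \left(-8\right) 96 \cdot \frac{1}{10} = \left(-768\right) \frac{1}{10} = - \frac{384}{5}$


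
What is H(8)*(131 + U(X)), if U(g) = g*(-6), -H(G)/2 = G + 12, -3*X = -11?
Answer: -4360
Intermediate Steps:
X = 11/3 (X = -⅓*(-11) = 11/3 ≈ 3.6667)
H(G) = -24 - 2*G (H(G) = -2*(G + 12) = -2*(12 + G) = -24 - 2*G)
U(g) = -6*g
H(8)*(131 + U(X)) = (-24 - 2*8)*(131 - 6*11/3) = (-24 - 16)*(131 - 22) = -40*109 = -4360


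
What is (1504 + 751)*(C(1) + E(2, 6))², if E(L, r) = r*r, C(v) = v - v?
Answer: 2922480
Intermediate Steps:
C(v) = 0
E(L, r) = r²
(1504 + 751)*(C(1) + E(2, 6))² = (1504 + 751)*(0 + 6²)² = 2255*(0 + 36)² = 2255*36² = 2255*1296 = 2922480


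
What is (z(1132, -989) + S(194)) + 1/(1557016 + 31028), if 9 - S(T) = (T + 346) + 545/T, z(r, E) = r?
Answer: 92145459175/154040268 ≈ 598.19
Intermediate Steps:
S(T) = -337 - T - 545/T (S(T) = 9 - ((T + 346) + 545/T) = 9 - ((346 + T) + 545/T) = 9 - (346 + T + 545/T) = 9 + (-346 - T - 545/T) = -337 - T - 545/T)
(z(1132, -989) + S(194)) + 1/(1557016 + 31028) = (1132 + (-337 - 1*194 - 545/194)) + 1/(1557016 + 31028) = (1132 + (-337 - 194 - 545*1/194)) + 1/1588044 = (1132 + (-337 - 194 - 545/194)) + 1/1588044 = (1132 - 103559/194) + 1/1588044 = 116049/194 + 1/1588044 = 92145459175/154040268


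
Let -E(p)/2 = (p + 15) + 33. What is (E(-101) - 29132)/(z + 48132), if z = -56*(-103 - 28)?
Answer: -14513/27734 ≈ -0.52329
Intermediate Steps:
z = 7336 (z = -56*(-131) = 7336)
E(p) = -96 - 2*p (E(p) = -2*((p + 15) + 33) = -2*((15 + p) + 33) = -2*(48 + p) = -96 - 2*p)
(E(-101) - 29132)/(z + 48132) = ((-96 - 2*(-101)) - 29132)/(7336 + 48132) = ((-96 + 202) - 29132)/55468 = (106 - 29132)*(1/55468) = -29026*1/55468 = -14513/27734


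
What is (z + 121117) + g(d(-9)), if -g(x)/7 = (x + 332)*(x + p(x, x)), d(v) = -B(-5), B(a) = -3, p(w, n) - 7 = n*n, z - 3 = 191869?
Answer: 268434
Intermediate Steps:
z = 191872 (z = 3 + 191869 = 191872)
p(w, n) = 7 + n² (p(w, n) = 7 + n*n = 7 + n²)
d(v) = 3 (d(v) = -1*(-3) = 3)
g(x) = -7*(332 + x)*(7 + x + x²) (g(x) = -7*(x + 332)*(x + (7 + x²)) = -7*(332 + x)*(7 + x + x²))
(z + 121117) + g(d(-9)) = (191872 + 121117) + (-16268 - 2373*3 - 2331*3² - 7*3³) = 312989 + (-16268 - 7119 - 2331*9 - 7*27) = 312989 + (-16268 - 7119 - 20979 - 189) = 312989 - 44555 = 268434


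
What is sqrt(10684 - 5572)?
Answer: 6*sqrt(142) ≈ 71.498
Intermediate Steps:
sqrt(10684 - 5572) = sqrt(5112) = 6*sqrt(142)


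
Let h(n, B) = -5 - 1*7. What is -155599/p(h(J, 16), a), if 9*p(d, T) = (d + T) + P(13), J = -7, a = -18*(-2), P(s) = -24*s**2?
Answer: 155599/448 ≈ 347.32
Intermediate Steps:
a = 36
h(n, B) = -12 (h(n, B) = -5 - 7 = -12)
p(d, T) = -1352/3 + T/9 + d/9 (p(d, T) = ((d + T) - 24*13**2)/9 = ((T + d) - 24*169)/9 = ((T + d) - 4056)/9 = (-4056 + T + d)/9 = -1352/3 + T/9 + d/9)
-155599/p(h(J, 16), a) = -155599/(-1352/3 + (1/9)*36 + (1/9)*(-12)) = -155599/(-1352/3 + 4 - 4/3) = -155599/(-448) = -155599*(-1/448) = 155599/448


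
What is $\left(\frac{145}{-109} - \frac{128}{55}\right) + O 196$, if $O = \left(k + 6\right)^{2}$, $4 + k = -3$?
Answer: $\frac{1153093}{5995} \approx 192.34$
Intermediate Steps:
$k = -7$ ($k = -4 - 3 = -7$)
$O = 1$ ($O = \left(-7 + 6\right)^{2} = \left(-1\right)^{2} = 1$)
$\left(\frac{145}{-109} - \frac{128}{55}\right) + O 196 = \left(\frac{145}{-109} - \frac{128}{55}\right) + 1 \cdot 196 = \left(145 \left(- \frac{1}{109}\right) - \frac{128}{55}\right) + 196 = \left(- \frac{145}{109} - \frac{128}{55}\right) + 196 = - \frac{21927}{5995} + 196 = \frac{1153093}{5995}$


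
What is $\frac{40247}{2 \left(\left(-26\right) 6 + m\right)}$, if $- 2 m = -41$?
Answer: $- \frac{40247}{271} \approx -148.51$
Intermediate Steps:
$m = \frac{41}{2}$ ($m = \left(- \frac{1}{2}\right) \left(-41\right) = \frac{41}{2} \approx 20.5$)
$\frac{40247}{2 \left(\left(-26\right) 6 + m\right)} = \frac{40247}{2 \left(\left(-26\right) 6 + \frac{41}{2}\right)} = \frac{40247}{2 \left(-156 + \frac{41}{2}\right)} = \frac{40247}{2 \left(- \frac{271}{2}\right)} = \frac{40247}{-271} = 40247 \left(- \frac{1}{271}\right) = - \frac{40247}{271}$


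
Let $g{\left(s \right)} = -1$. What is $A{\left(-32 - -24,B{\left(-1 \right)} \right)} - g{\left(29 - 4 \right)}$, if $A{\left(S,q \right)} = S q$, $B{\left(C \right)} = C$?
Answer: $9$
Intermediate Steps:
$A{\left(-32 - -24,B{\left(-1 \right)} \right)} - g{\left(29 - 4 \right)} = \left(-32 - -24\right) \left(-1\right) - -1 = \left(-32 + 24\right) \left(-1\right) + 1 = \left(-8\right) \left(-1\right) + 1 = 8 + 1 = 9$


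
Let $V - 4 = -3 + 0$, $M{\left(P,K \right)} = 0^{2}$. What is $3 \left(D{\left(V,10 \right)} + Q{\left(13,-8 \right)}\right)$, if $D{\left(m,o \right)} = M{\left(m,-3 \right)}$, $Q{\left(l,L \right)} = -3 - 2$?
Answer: $-15$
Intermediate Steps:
$M{\left(P,K \right)} = 0$
$V = 1$ ($V = 4 + \left(-3 + 0\right) = 4 - 3 = 1$)
$Q{\left(l,L \right)} = -5$
$D{\left(m,o \right)} = 0$
$3 \left(D{\left(V,10 \right)} + Q{\left(13,-8 \right)}\right) = 3 \left(0 - 5\right) = 3 \left(-5\right) = -15$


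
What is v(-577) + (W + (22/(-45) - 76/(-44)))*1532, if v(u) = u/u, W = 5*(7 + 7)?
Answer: 54023411/495 ≈ 1.0914e+5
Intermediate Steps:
W = 70 (W = 5*14 = 70)
v(u) = 1
v(-577) + (W + (22/(-45) - 76/(-44)))*1532 = 1 + (70 + (22/(-45) - 76/(-44)))*1532 = 1 + (70 + (22*(-1/45) - 76*(-1/44)))*1532 = 1 + (70 + (-22/45 + 19/11))*1532 = 1 + (70 + 613/495)*1532 = 1 + (35263/495)*1532 = 1 + 54022916/495 = 54023411/495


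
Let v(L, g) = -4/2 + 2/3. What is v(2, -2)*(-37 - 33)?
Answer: 280/3 ≈ 93.333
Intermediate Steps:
v(L, g) = -4/3 (v(L, g) = -4*1/2 + 2*(1/3) = -2 + 2/3 = -4/3)
v(2, -2)*(-37 - 33) = -4*(-37 - 33)/3 = -4/3*(-70) = 280/3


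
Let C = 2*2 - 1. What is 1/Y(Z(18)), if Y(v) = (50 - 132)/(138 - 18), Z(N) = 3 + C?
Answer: -60/41 ≈ -1.4634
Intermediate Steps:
C = 3 (C = 4 - 1 = 3)
Z(N) = 6 (Z(N) = 3 + 3 = 6)
Y(v) = -41/60 (Y(v) = -82/120 = -82*1/120 = -41/60)
1/Y(Z(18)) = 1/(-41/60) = -60/41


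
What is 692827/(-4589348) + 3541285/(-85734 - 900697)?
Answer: -16935615262617/4527075136988 ≈ -3.7410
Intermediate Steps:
692827/(-4589348) + 3541285/(-85734 - 900697) = 692827*(-1/4589348) + 3541285/(-986431) = -692827/4589348 + 3541285*(-1/986431) = -692827/4589348 - 3541285/986431 = -16935615262617/4527075136988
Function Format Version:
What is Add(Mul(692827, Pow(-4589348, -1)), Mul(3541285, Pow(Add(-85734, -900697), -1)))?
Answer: Rational(-16935615262617, 4527075136988) ≈ -3.7410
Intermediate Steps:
Add(Mul(692827, Pow(-4589348, -1)), Mul(3541285, Pow(Add(-85734, -900697), -1))) = Add(Mul(692827, Rational(-1, 4589348)), Mul(3541285, Pow(-986431, -1))) = Add(Rational(-692827, 4589348), Mul(3541285, Rational(-1, 986431))) = Add(Rational(-692827, 4589348), Rational(-3541285, 986431)) = Rational(-16935615262617, 4527075136988)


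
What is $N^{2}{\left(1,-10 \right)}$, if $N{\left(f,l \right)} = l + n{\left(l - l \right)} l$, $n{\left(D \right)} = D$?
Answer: $100$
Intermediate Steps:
$N{\left(f,l \right)} = l$ ($N{\left(f,l \right)} = l + \left(l - l\right) l = l + 0 l = l + 0 = l$)
$N^{2}{\left(1,-10 \right)} = \left(-10\right)^{2} = 100$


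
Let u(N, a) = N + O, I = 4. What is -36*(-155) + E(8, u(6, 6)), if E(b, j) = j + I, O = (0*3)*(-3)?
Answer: 5590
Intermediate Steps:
O = 0 (O = 0*(-3) = 0)
u(N, a) = N (u(N, a) = N + 0 = N)
E(b, j) = 4 + j (E(b, j) = j + 4 = 4 + j)
-36*(-155) + E(8, u(6, 6)) = -36*(-155) + (4 + 6) = 5580 + 10 = 5590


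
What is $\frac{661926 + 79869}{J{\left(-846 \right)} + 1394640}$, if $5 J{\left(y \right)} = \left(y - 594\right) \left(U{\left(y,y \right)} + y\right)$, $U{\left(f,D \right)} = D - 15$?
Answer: $\frac{247265}{628752} \approx 0.39326$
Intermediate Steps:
$U{\left(f,D \right)} = -15 + D$
$J{\left(y \right)} = \frac{\left(-594 + y\right) \left(-15 + 2 y\right)}{5}$ ($J{\left(y \right)} = \frac{\left(y - 594\right) \left(\left(-15 + y\right) + y\right)}{5} = \frac{\left(-594 + y\right) \left(-15 + 2 y\right)}{5}$)
$\frac{661926 + 79869}{J{\left(-846 \right)} + 1394640} = \frac{661926 + 79869}{\left(1782 - - \frac{1017738}{5} + \frac{2 \left(-846\right)^{2}}{5}\right) + 1394640} = \frac{741795}{\left(1782 + \frac{1017738}{5} + \frac{2}{5} \cdot 715716\right) + 1394640} = \frac{741795}{\left(1782 + \frac{1017738}{5} + \frac{1431432}{5}\right) + 1394640} = \frac{741795}{491616 + 1394640} = \frac{741795}{1886256} = 741795 \cdot \frac{1}{1886256} = \frac{247265}{628752}$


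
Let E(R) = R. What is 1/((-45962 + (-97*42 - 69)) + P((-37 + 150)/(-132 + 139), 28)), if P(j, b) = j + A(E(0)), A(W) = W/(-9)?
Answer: -7/350622 ≈ -1.9965e-5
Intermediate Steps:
A(W) = -W/9 (A(W) = W*(-⅑) = -W/9)
P(j, b) = j (P(j, b) = j - ⅑*0 = j + 0 = j)
1/((-45962 + (-97*42 - 69)) + P((-37 + 150)/(-132 + 139), 28)) = 1/((-45962 + (-97*42 - 69)) + (-37 + 150)/(-132 + 139)) = 1/((-45962 + (-4074 - 69)) + 113/7) = 1/((-45962 - 4143) + 113*(⅐)) = 1/(-50105 + 113/7) = 1/(-350622/7) = -7/350622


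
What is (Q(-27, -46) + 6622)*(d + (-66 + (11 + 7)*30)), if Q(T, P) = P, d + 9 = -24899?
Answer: -160677984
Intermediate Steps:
d = -24908 (d = -9 - 24899 = -24908)
(Q(-27, -46) + 6622)*(d + (-66 + (11 + 7)*30)) = (-46 + 6622)*(-24908 + (-66 + (11 + 7)*30)) = 6576*(-24908 + (-66 + 18*30)) = 6576*(-24908 + (-66 + 540)) = 6576*(-24908 + 474) = 6576*(-24434) = -160677984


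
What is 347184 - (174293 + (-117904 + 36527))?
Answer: 254268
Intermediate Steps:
347184 - (174293 + (-117904 + 36527)) = 347184 - (174293 - 81377) = 347184 - 1*92916 = 347184 - 92916 = 254268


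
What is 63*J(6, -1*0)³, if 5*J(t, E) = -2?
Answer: -504/125 ≈ -4.0320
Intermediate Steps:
J(t, E) = -⅖ (J(t, E) = (⅕)*(-2) = -⅖)
63*J(6, -1*0)³ = 63*(-⅖)³ = 63*(-8/125) = -504/125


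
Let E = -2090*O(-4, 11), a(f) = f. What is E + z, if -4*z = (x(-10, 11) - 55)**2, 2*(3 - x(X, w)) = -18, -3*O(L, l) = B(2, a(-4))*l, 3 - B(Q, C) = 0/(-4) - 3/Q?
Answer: 136091/4 ≈ 34023.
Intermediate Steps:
B(Q, C) = 3 + 3/Q (B(Q, C) = 3 - (0/(-4) - 3/Q) = 3 - (0*(-1/4) - 3/Q) = 3 - (0 - 3/Q) = 3 - (-3)/Q = 3 + 3/Q)
O(L, l) = -3*l/2 (O(L, l) = -(3 + 3/2)*l/3 = -3*l/2)
x(X, w) = 12 (x(X, w) = 3 - 1/2*(-18) = 3 + 9 = 12)
E = 34485 (E = -(-3135)*11 = -2090*(-33/2) = 34485)
z = -1849/4 (z = -(12 - 55)**2/4 = -1/4*(-43)**2 = -1/4*1849 = -1849/4 ≈ -462.25)
E + z = 34485 - 1849/4 = 136091/4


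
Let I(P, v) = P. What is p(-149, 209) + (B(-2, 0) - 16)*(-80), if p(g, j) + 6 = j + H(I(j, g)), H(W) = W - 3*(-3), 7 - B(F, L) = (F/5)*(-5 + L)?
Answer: 1301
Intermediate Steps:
B(F, L) = 7 - F*(-5 + L)/5 (B(F, L) = 7 - F/5*(-5 + L) = 7 - F*(-5 + L)/5)
H(W) = 9 + W (H(W) = W + 9 = 9 + W)
p(g, j) = 3 + 2*j (p(g, j) = -6 + (j + (9 + j)) = -6 + (9 + 2*j) = 3 + 2*j)
p(-149, 209) + (B(-2, 0) - 16)*(-80) = (3 + 2*209) + ((7 - 2 - ⅕*(-2)*0) - 16)*(-80) = (3 + 418) + ((7 - 2 + 0) - 16)*(-80) = 421 + (5 - 16)*(-80) = 421 - 11*(-80) = 421 + 880 = 1301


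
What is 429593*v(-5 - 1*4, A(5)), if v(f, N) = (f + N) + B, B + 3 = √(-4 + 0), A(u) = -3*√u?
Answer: -5155116 - 1288779*√5 + 859186*I ≈ -8.0369e+6 + 8.5919e+5*I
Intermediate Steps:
B = -3 + 2*I (B = -3 + √(-4 + 0) = -3 + √(-4) = -3 + 2*I ≈ -3.0 + 2.0*I)
v(f, N) = -3 + N + f + 2*I (v(f, N) = (f + N) + (-3 + 2*I) = (N + f) + (-3 + 2*I) = -3 + N + f + 2*I)
429593*v(-5 - 1*4, A(5)) = 429593*(-3 - 3*√5 + (-5 - 1*4) + 2*I) = 429593*(-3 - 3*√5 + (-5 - 4) + 2*I) = 429593*(-3 - 3*√5 - 9 + 2*I) = 429593*(-12 - 3*√5 + 2*I) = -5155116 - 1288779*√5 + 859186*I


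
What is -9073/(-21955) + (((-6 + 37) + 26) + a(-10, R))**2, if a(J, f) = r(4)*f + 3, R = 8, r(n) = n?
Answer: 185836193/21955 ≈ 8464.4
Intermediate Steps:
a(J, f) = 3 + 4*f (a(J, f) = 4*f + 3 = 3 + 4*f)
-9073/(-21955) + (((-6 + 37) + 26) + a(-10, R))**2 = -9073/(-21955) + (((-6 + 37) + 26) + (3 + 4*8))**2 = -9073*(-1/21955) + ((31 + 26) + (3 + 32))**2 = 9073/21955 + (57 + 35)**2 = 9073/21955 + 92**2 = 9073/21955 + 8464 = 185836193/21955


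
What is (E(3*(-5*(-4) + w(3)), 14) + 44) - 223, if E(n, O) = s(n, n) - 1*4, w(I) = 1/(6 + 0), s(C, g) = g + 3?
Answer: -239/2 ≈ -119.50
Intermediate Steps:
s(C, g) = 3 + g
w(I) = ⅙ (w(I) = 1/6 = ⅙)
E(n, O) = -1 + n (E(n, O) = (3 + n) - 1*4 = (3 + n) - 4 = -1 + n)
(E(3*(-5*(-4) + w(3)), 14) + 44) - 223 = ((-1 + 3*(-5*(-4) + ⅙)) + 44) - 223 = ((-1 + 3*(20 + ⅙)) + 44) - 223 = ((-1 + 3*(121/6)) + 44) - 223 = ((-1 + 121/2) + 44) - 223 = (119/2 + 44) - 223 = 207/2 - 223 = -239/2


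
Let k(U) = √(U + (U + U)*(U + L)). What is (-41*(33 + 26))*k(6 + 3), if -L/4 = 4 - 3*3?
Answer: -7257*√59 ≈ -55742.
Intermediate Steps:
L = 20 (L = -4*(4 - 3*3) = -4*(4 - 9) = -4*(-5) = 20)
k(U) = √(U + 2*U*(20 + U)) (k(U) = √(U + (U + U)*(U + 20)) = √(U + (2*U)*(20 + U)) = √(U + 2*U*(20 + U)))
(-41*(33 + 26))*k(6 + 3) = (-41*(33 + 26))*√((6 + 3)*(41 + 2*(6 + 3))) = (-41*59)*√(9*(41 + 2*9)) = -2419*3*√(41 + 18) = -2419*3*√59 = -7257*√59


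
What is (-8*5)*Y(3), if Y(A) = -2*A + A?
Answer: 120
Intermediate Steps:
Y(A) = -A
(-8*5)*Y(3) = (-8*5)*(-1*3) = -40*(-3) = 120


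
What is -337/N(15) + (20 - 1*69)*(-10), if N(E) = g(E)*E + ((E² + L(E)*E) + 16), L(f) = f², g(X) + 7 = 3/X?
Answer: 1721523/3514 ≈ 489.90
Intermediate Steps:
g(X) = -7 + 3/X
N(E) = 16 + E² + E³ + E*(-7 + 3/E) (N(E) = (-7 + 3/E)*E + ((E² + E²*E) + 16) = E*(-7 + 3/E) + ((E² + E³) + 16) = E*(-7 + 3/E) + (16 + E² + E³) = 16 + E² + E³ + E*(-7 + 3/E))
-337/N(15) + (20 - 1*69)*(-10) = -337/(19 + 15² + 15³ - 7*15) + (20 - 1*69)*(-10) = -337/(19 + 225 + 3375 - 105) + (20 - 69)*(-10) = -337/3514 - 49*(-10) = -337*1/3514 + 490 = -337/3514 + 490 = 1721523/3514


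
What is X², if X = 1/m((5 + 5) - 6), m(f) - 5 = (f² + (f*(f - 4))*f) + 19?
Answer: 1/1600 ≈ 0.00062500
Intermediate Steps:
m(f) = 24 + f² + f²*(-4 + f) (m(f) = 5 + ((f² + (f*(f - 4))*f) + 19) = 5 + ((f² + (f*(-4 + f))*f) + 19) = 5 + ((f² + f²*(-4 + f)) + 19) = 5 + (19 + f² + f²*(-4 + f)) = 24 + f² + f²*(-4 + f))
X = 1/40 (X = 1/(24 + ((5 + 5) - 6)³ - 3*((5 + 5) - 6)²) = 1/(24 + (10 - 6)³ - 3*(10 - 6)²) = 1/(24 + 4³ - 3*4²) = 1/(24 + 64 - 3*16) = 1/(24 + 64 - 48) = 1/40 ≈ 0.025000)
X² = (1/40)² = 1/1600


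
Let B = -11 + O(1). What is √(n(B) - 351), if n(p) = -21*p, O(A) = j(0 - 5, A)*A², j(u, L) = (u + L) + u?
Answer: √69 ≈ 8.3066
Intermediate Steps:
j(u, L) = L + 2*u (j(u, L) = (L + u) + u = L + 2*u)
O(A) = A²*(-10 + A) (O(A) = (A + 2*(0 - 5))*A² = (A + 2*(-5))*A² = (A - 10)*A² = (-10 + A)*A² = A²*(-10 + A))
B = -20 (B = -11 + 1²*(-10 + 1) = -11 + 1*(-9) = -11 - 9 = -20)
√(n(B) - 351) = √(-21*(-20) - 351) = √(420 - 351) = √69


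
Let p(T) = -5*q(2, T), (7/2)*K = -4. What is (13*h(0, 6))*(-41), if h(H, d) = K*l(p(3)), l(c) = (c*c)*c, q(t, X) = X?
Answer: -14391000/7 ≈ -2.0559e+6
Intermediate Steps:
K = -8/7 (K = (2/7)*(-4) = -8/7 ≈ -1.1429)
p(T) = -5*T
l(c) = c**3 (l(c) = c**2*c = c**3)
h(H, d) = 27000/7 (h(H, d) = -8*(-5*3)**3/7 = -8/7*(-15)**3 = -8/7*(-3375) = 27000/7)
(13*h(0, 6))*(-41) = (13*(27000/7))*(-41) = (351000/7)*(-41) = -14391000/7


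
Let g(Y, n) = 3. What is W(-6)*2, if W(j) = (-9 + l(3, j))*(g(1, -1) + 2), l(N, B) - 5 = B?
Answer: -100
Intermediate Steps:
l(N, B) = 5 + B
W(j) = -20 + 5*j (W(j) = (-9 + (5 + j))*(3 + 2) = (-4 + j)*5 = -20 + 5*j)
W(-6)*2 = (-20 + 5*(-6))*2 = (-20 - 30)*2 = -50*2 = -100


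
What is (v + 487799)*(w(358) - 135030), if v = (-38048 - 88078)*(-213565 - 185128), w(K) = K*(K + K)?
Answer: 6099596215409866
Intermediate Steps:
w(K) = 2*K² (w(K) = K*(2*K) = 2*K²)
v = 50285553318 (v = -126126*(-398693) = 50285553318)
(v + 487799)*(w(358) - 135030) = (50285553318 + 487799)*(2*358² - 135030) = 50286041117*(2*128164 - 135030) = 50286041117*(256328 - 135030) = 50286041117*121298 = 6099596215409866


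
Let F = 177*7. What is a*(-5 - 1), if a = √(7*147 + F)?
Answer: -108*√7 ≈ -285.74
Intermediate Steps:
F = 1239
a = 18*√7 (a = √(7*147 + 1239) = √(1029 + 1239) = √2268 = 18*√7 ≈ 47.624)
a*(-5 - 1) = (18*√7)*(-5 - 1) = (18*√7)*(-6) = -108*√7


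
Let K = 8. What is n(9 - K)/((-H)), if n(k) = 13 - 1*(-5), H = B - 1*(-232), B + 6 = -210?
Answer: -9/8 ≈ -1.1250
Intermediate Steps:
B = -216 (B = -6 - 210 = -216)
H = 16 (H = -216 - 1*(-232) = -216 + 232 = 16)
n(k) = 18 (n(k) = 13 + 5 = 18)
n(9 - K)/((-H)) = 18/((-1*16)) = 18/(-16) = 18*(-1/16) = -9/8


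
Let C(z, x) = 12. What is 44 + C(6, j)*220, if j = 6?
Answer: 2684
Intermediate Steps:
44 + C(6, j)*220 = 44 + 12*220 = 44 + 2640 = 2684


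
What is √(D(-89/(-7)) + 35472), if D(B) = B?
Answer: √1738751/7 ≈ 188.37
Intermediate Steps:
√(D(-89/(-7)) + 35472) = √(-89/(-7) + 35472) = √(-89*(-⅐) + 35472) = √(89/7 + 35472) = √(248393/7) = √1738751/7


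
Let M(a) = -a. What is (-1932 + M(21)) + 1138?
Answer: -815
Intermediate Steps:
(-1932 + M(21)) + 1138 = (-1932 - 1*21) + 1138 = (-1932 - 21) + 1138 = -1953 + 1138 = -815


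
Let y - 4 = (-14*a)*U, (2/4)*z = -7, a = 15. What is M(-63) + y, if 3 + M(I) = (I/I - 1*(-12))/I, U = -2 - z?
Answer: -158710/63 ≈ -2519.2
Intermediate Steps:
z = -14 (z = 2*(-7) = -14)
U = 12 (U = -2 - 1*(-14) = -2 + 14 = 12)
M(I) = -3 + 13/I (M(I) = -3 + (I/I - 1*(-12))/I = -3 + (1 + 12)/I = -3 + 13/I)
y = -2516 (y = 4 - 14*15*12 = 4 - 210*12 = 4 - 2520 = -2516)
M(-63) + y = (-3 + 13/(-63)) - 2516 = (-3 + 13*(-1/63)) - 2516 = (-3 - 13/63) - 2516 = -202/63 - 2516 = -158710/63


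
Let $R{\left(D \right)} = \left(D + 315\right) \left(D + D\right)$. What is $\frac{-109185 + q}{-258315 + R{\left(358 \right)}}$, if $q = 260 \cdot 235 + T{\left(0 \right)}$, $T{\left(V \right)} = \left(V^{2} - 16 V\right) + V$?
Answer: $- \frac{48085}{223553} \approx -0.21509$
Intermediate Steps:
$R{\left(D \right)} = 2 D \left(315 + D\right)$ ($R{\left(D \right)} = \left(315 + D\right) 2 D = 2 D \left(315 + D\right)$)
$T{\left(V \right)} = V^{2} - 15 V$
$q = 61100$ ($q = 260 \cdot 235 + 0 \left(-15 + 0\right) = 61100 + 0 \left(-15\right) = 61100 + 0 = 61100$)
$\frac{-109185 + q}{-258315 + R{\left(358 \right)}} = \frac{-109185 + 61100}{-258315 + 2 \cdot 358 \left(315 + 358\right)} = - \frac{48085}{-258315 + 2 \cdot 358 \cdot 673} = - \frac{48085}{-258315 + 481868} = - \frac{48085}{223553}$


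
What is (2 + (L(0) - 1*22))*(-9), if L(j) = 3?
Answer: 153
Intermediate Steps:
(2 + (L(0) - 1*22))*(-9) = (2 + (3 - 1*22))*(-9) = (2 + (3 - 22))*(-9) = (2 - 19)*(-9) = -17*(-9) = 153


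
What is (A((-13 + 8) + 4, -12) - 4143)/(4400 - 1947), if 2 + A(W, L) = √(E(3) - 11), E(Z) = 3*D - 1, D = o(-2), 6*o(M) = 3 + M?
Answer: -4145/2453 + I*√46/4906 ≈ -1.6898 + 0.0013825*I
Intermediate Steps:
o(M) = ½ + M/6 (o(M) = (3 + M)/6 = ½ + M/6)
D = ⅙ (D = ½ + (⅙)*(-2) = ½ - ⅓ = ⅙ ≈ 0.16667)
E(Z) = -½ (E(Z) = 3*(⅙) - 1 = ½ - 1 = -½)
A(W, L) = -2 + I*√46/2 (A(W, L) = -2 + √(-½ - 11) = -2 + √(-23/2) = -2 + I*√46/2)
(A((-13 + 8) + 4, -12) - 4143)/(4400 - 1947) = ((-2 + I*√46/2) - 4143)/(4400 - 1947) = (-4145 + I*√46/2)/2453 = (-4145 + I*√46/2)*(1/2453) = -4145/2453 + I*√46/4906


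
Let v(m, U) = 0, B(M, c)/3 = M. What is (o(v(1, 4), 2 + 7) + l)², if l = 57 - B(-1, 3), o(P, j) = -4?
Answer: 3136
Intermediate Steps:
B(M, c) = 3*M
l = 60 (l = 57 - 3*(-1) = 57 - 1*(-3) = 57 + 3 = 60)
(o(v(1, 4), 2 + 7) + l)² = (-4 + 60)² = 56² = 3136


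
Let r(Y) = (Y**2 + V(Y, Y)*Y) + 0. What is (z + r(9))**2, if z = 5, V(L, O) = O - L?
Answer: 7396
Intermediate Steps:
r(Y) = Y**2 (r(Y) = (Y**2 + (Y - Y)*Y) + 0 = (Y**2 + 0*Y) + 0 = (Y**2 + 0) + 0 = Y**2 + 0 = Y**2)
(z + r(9))**2 = (5 + 9**2)**2 = (5 + 81)**2 = 86**2 = 7396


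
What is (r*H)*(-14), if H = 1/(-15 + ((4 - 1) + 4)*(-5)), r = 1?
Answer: 7/25 ≈ 0.28000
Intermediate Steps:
H = -1/50 (H = 1/(-15 + (3 + 4)*(-5)) = 1/(-15 + 7*(-5)) = 1/(-15 - 35) = 1/(-50) = -1/50 ≈ -0.020000)
(r*H)*(-14) = (1*(-1/50))*(-14) = -1/50*(-14) = 7/25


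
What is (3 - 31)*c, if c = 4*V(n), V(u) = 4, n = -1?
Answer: -448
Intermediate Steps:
c = 16 (c = 4*4 = 16)
(3 - 31)*c = (3 - 31)*16 = -28*16 = -448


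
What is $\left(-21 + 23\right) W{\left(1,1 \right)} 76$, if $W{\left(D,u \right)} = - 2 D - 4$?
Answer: $-912$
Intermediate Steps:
$W{\left(D,u \right)} = -4 - 2 D$
$\left(-21 + 23\right) W{\left(1,1 \right)} 76 = \left(-21 + 23\right) \left(-4 - 2\right) 76 = 2 \left(-4 - 2\right) 76 = 2 \left(-6\right) 76 = \left(-12\right) 76 = -912$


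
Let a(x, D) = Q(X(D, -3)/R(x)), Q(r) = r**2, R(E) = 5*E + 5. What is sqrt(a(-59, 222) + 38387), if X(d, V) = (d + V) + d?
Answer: sqrt(3228541181)/290 ≈ 195.93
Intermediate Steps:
R(E) = 5 + 5*E
X(d, V) = V + 2*d (X(d, V) = (V + d) + d = V + 2*d)
a(x, D) = (-3 + 2*D)**2/(5 + 5*x)**2 (a(x, D) = ((-3 + 2*D)/(5 + 5*x))**2 = (-3 + 2*D)**2/(5 + 5*x)**2)
sqrt(a(-59, 222) + 38387) = sqrt((-3 + 2*222)**2/(25*(1 - 59)**2) + 38387) = sqrt((1/25)*(-3 + 444)**2/(-58)**2 + 38387) = sqrt((1/25)*(1/3364)*441**2 + 38387) = sqrt((1/25)*(1/3364)*194481 + 38387) = sqrt(194481/84100 + 38387) = sqrt(3228541181/84100) = sqrt(3228541181)/290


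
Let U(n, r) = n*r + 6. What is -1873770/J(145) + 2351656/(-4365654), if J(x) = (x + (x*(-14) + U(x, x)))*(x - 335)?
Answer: -6241360031/264685236366 ≈ -0.023580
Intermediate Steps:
U(n, r) = 6 + n*r
J(x) = (-335 + x)*(6 + x**2 - 13*x) (J(x) = (x + (x*(-14) + (6 + x*x)))*(x - 335) = (x + (-14*x + (6 + x**2)))*(-335 + x) = (x + (6 + x**2 - 14*x))*(-335 + x) = (6 + x**2 - 13*x)*(-335 + x) = (-335 + x)*(6 + x**2 - 13*x))
-1873770/J(145) + 2351656/(-4365654) = -1873770/(-2010 + 145**3 - 348*145**2 + 4361*145) + 2351656/(-4365654) = -1873770/(-2010 + 3048625 - 348*21025 + 632345) + 2351656*(-1/4365654) = -1873770/(-2010 + 3048625 - 7316700 + 632345) - 1175828/2182827 = -1873770/(-3637740) - 1175828/2182827 = -1873770*(-1/3637740) - 1175828/2182827 = 62459/121258 - 1175828/2182827 = -6241360031/264685236366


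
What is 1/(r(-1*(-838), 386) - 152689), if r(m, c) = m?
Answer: -1/151851 ≈ -6.5854e-6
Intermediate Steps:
1/(r(-1*(-838), 386) - 152689) = 1/(-1*(-838) - 152689) = 1/(838 - 152689) = 1/(-151851) = -1/151851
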